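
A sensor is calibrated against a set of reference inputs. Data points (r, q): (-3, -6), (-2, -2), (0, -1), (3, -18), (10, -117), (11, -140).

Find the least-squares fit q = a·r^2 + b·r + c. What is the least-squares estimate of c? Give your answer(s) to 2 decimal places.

Normal-equation sums: Σr^2·r^2 = 24819, Σr^2·r = 2323, Σr^2 = 243, Σr·r = 243, Σr = 19, Σ1 = 6.
Moment sums: Σr^2·q = -28864, Σr·q = -2742, Σq = -284.
Normal equations: [[24819, 2323, 243]; [2323, 243, 19]; [243, 19, 6]]·[a, b, c]ᵀ = [-28864, -2742, -284]ᵀ.
Inverting the 3×3 Gram matrix, [a, b, c]ᵀ = [-935309/975072, -626673/325024, -72500/30471]ᵀ.

c = -2.38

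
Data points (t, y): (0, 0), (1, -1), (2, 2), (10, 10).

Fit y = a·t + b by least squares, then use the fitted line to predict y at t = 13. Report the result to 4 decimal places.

ŷ = 13.1992

Forming XᵀX = [[105, 13]; [13, 4]] and Xᵀy = [103, 11]ᵀ gives XᵀX·[a, b]ᵀ = Xᵀy.
Eliminating b: 4·(row 1) − 13·(row 2) gives 251·a = 4·103 − 13·11 = 269, so a = 269/251.
Then b = (11 − 13·(269/251))/4 = -184/251.
At t = 13: ŷ = (269/251)·(13) + (-184/251)·(1) = 3313/251.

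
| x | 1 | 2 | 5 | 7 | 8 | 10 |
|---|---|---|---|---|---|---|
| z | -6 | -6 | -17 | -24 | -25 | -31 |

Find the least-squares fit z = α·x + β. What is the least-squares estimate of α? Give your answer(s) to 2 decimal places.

α = -2.95

Forming MᵀM = [[243, 33]; [33, 6]] and Mᵀz = [-781, -109]ᵀ gives MᵀM·[α, β]ᵀ = Mᵀz.
det = 243·6 − 33² = 369.
α = ((-781)·6 − 33·(-109))/369 = -121/41; β = (243·(-109) − 33·(-781))/369 = -238/123.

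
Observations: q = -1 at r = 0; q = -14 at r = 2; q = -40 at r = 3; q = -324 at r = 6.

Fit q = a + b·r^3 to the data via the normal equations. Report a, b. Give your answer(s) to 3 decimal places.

a = -0.931, b = -1.495

Sums needed: Σ1 = 4, Σr^3 = 251, Σr^3·r^3 = 47449.
Moment sums: Σq = -379, Σr^3·q = -71176.
XᵀX·[a, b]ᵀ = Xᵀq becomes [[4, 251]; [251, 47449]]·[a, b]ᵀ = [-379, -71176]ᵀ.
Eliminating b: 47449·(row 1) − 251·(row 2) gives 126795·a = 47449·(-379) − 251·(-71176) = -117995, so a = -23599/25359.
Then b = ((-71176) − 251·(-23599/25359))/47449 = -37915/25359.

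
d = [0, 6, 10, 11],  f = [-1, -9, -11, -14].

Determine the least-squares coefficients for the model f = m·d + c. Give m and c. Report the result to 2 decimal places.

m = -1.09, c = -1.37

Setting ∂/∂m … = 0 gives: 257·m + 27·c = -318;  27·m + 4·c = -35.
det = 257·4 − 27² = 299.
m = ((-318)·4 − 27·(-35))/299 = -327/299; c = (257·(-35) − 27·(-318))/299 = -409/299.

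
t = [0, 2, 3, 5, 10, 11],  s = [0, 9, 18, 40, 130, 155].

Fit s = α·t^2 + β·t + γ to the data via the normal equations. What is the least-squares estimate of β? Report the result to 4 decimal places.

β = 2.9005

AᵀA·[α, β, γ]ᵀ = Aᵀs reads: 25363·α + 2491·β + 259·γ = 32953;  2491·α + 259·β + 31·γ = 3277;  259·α + 31·β + 6·γ = 352.
(Σt^2·t^2 = 25363, Σt^2·t = 2491, Σt^2 = 259, Σt·t = 259, Σt = 31, Σ1 = 6, Σt^2·s = 32953, Σt·s = 3277, Σs = 352.)
Inverting the 3×3 Gram matrix, [α, β, γ]ᵀ = [18475/18178, 52725/18178, -1737/9089]ᵀ.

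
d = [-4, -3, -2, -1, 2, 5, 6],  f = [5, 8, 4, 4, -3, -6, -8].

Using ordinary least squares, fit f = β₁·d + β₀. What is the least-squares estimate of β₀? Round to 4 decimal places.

Sums needed: Σd·d = 95, Σd = 3, Σ1 = 7.
Right-hand side: Σd·f = -140, Σf = 4.
Normal equations: [[95, 3]; [3, 7]]·[β₁, β₀]ᵀ = [-140, 4]ᵀ.
det = 95·7 − 3² = 656.
β₁ = ((-140)·7 − 3·4)/656 = -62/41; β₀ = (95·4 − 3·(-140))/656 = 50/41.

β₀ = 1.2195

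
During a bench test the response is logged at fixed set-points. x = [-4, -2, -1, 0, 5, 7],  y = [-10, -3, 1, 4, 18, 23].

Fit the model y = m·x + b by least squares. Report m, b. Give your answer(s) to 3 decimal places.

m = 2.956, b = 3.037

From the data, Σx·x = 95, Σx = 5, Σ1 = 6.
Right-hand side: Σx·y = 296, Σy = 33.
Δ = 95·6 − 5² = 545.
m = (296·6 − 5·33)/545 = 1611/545; b = (95·33 − 5·296)/545 = 331/109.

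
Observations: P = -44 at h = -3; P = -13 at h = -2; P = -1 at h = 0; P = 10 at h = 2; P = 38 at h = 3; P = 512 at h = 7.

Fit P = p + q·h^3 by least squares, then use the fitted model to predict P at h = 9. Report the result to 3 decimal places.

P̂ = 1090.581

Sums needed: Σ1 = 6, Σh^3 = 343, Σh^3·h^3 = 119235.
Moment sums: ΣP = 502, Σh^3·P = 178014.
So MᵀM·[p, q]ᵀ = MᵀP: [[6, 343]; [343, 119235]]·[p, q]ᵀ = [502, 178014]ᵀ.
Δ = 6·119235 − 343² = 597761.
p = (502·119235 − 343·178014)/597761 = -1202832/597761; q = (6·178014 − 343·502)/597761 = 895898/597761.
At h = 9: P̂ = (-1202832/597761)·(1) + (895898/597761)·(729) = 651906810/597761.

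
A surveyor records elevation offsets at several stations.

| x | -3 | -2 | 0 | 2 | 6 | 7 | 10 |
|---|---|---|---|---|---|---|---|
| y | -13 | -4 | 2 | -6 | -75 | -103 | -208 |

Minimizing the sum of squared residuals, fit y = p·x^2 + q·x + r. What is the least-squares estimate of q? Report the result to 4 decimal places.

The normal system AᵀA·[p, q, r]ᵀ = Aᵀy is [[13810, 1532, 202]; [1532, 202, 20]; [202, 20, 7]]·[p, q, r]ᵀ = [-28704, -3216, -407]ᵀ.
Solving the 3×3 system (Gaussian elimination) gives p = -289447/142527, q = -37388/47509, r = 5015/1851.

q = -0.7870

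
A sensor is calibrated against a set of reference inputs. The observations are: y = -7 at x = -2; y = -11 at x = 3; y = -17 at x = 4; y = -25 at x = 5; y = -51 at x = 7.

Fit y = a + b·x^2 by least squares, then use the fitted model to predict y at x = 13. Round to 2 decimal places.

Setting ∂/∂a … = 0 gives: 5·a + 103·b = -111;  103·a + 3379·b = -3523.
Eliminating b: 3379·(row 1) − 103·(row 2) gives 6286·a = 3379·(-111) − 103·(-3523) = -12200, so a = -6100/3143.
Then b = ((-3523) − 103·(-6100/3143))/3379 = -3091/3143.
At x = 13: ŷ = (-6100/3143)·(1) + (-3091/3143)·(169) = -75497/449.

ŷ = -168.14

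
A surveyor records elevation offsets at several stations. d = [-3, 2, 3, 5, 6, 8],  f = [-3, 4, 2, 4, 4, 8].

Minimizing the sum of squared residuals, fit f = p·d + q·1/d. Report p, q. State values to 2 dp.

Compute the Gram sums: Σd·d = 147, Σd·1/d = 6, Σ1/d·1/d = 889/1600.
Right-hand side: Σd·f = 131, Σ1/d·f = 92/15.
Eliminating q: (889/1600)·(row 1) − 6·(row 2) gives (73083/1600)·p = (889/1600)·131 − 6·(92/15) = 57579/1600, so p = 1129/1433.
Then q = ((92/15) − 6·(1129/1433))/(889/1600) = 10880/4299.

p = 0.79, q = 2.53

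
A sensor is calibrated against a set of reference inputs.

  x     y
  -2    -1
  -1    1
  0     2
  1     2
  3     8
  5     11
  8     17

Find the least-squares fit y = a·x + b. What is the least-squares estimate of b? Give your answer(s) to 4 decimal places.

b = 2.0827

AᵀA·[a, b]ᵀ = Aᵀy reads: 104·a + 14·b = 218;  14·a + 7·b = 40.
Δ = 104·7 − 14² = 532.
a = (218·7 − 14·40)/532 = 69/38; b = (104·40 − 14·218)/532 = 277/133.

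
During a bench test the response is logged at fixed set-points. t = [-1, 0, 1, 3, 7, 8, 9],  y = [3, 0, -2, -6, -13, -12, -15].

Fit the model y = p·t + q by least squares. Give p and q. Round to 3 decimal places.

p = -1.700, q = 0.127

From the data, Σt·t = 205, Σt = 27, Σ1 = 7.
And Σt·y = -345, Σy = -45.
AᵀA·[p, q]ᵀ = Aᵀy becomes [[205, 27]; [27, 7]]·[p, q]ᵀ = [-345, -45]ᵀ.
det = 205·7 − 27² = 706.
p = ((-345)·7 − 27·(-45))/706 = -600/353; q = (205·(-45) − 27·(-345))/706 = 45/353.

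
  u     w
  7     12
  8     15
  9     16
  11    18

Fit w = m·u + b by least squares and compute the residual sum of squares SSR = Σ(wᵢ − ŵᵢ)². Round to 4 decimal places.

SSR = 1.6000

Entries of AᵀA: Σu·u = 315, Σu = 35, Σ1 = 4.
For Aᵀw: Σu·w = 546, Σw = 61.
AᵀA·[m, b]ᵀ = Aᵀw becomes [[315, 35]; [35, 4]]·[m, b]ᵀ = [546, 61]ᵀ.
Determinant 315·4 − 35² = 35.
m = (546·4 − 35·61)/35 = 7/5; b = (315·61 − 35·546)/35 = 3.
Residuals: -4/5, 4/5, 2/5, -2/5; SSR = 8/5.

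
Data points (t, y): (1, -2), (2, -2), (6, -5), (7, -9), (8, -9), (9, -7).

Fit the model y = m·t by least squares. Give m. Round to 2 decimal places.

m = -1.00

Entries of XᵀX: Σt·t = 235.
Moment sums: Σt·y = -234.
Normal equations: [[235]]·[m]ᵀ = [-234]ᵀ.
m = (-234)/235 = -0.995745.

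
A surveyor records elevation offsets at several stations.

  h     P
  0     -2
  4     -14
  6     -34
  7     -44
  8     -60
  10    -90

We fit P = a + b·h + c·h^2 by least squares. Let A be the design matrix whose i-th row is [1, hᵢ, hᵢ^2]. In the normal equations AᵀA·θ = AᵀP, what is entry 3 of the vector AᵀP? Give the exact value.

-16444

Entry 3 ↔ basis h^2, so (AᵀP)_{3} = Σᵢ (h^2)·Pᵢ = (0)·(-2) + (16)·(-14) + (36)·(-34) + (49)·(-44) + (64)·(-60) + (100)·(-90) = -16444.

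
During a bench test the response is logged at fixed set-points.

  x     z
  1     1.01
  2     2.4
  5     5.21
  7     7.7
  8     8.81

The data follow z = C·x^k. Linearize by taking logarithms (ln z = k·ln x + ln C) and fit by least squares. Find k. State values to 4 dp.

k = 1.0128

Let Y = ln z. Fitting Y = k·ln x + ln C by least squares:
Σln x = 6.3279, Σ(ln x)² = 11.1814, Σln z = 6.7531, Σln x·ln z = 11.7600.
Normal system: [[11.1814, 6.3279]; [6.3279, 5]]·[k, ln C]ᵀ = [11.7600, 6.7531]ᵀ.
Slope k = (n·Σln x·ln z − Σln x·Σln z)/(n·Σ(ln x)² − (Σln x)²) = (5·11.7600 − 6.3279·6.7531)/15.8642 = 1.01277; ln C = (Σln z − k·Σln x)/n = 0.06887.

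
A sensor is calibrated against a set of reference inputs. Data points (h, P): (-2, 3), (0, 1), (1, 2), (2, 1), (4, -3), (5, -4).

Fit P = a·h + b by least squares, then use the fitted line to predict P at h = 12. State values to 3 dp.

The normal equations are: 50·a + 10·b = -34;  10·a + 6·b = 0.
(Σh·h = 50, Σh = 10, Σ1 = 6, Σh·P = -34, ΣP = 0.)
Determinant 50·6 − 10² = 200.
a = ((-34)·6 − 10·0)/200 = -51/50; b = (50·0 − 10·(-34))/200 = 17/10.
At h = 12: P̂ = (-51/50)·(12) + (17/10)·(1) = -527/50.

P̂ = -10.540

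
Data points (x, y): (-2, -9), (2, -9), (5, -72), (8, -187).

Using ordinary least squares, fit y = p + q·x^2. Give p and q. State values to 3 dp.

p = 2.697, q = -2.967

From the data, Σ1 = 4, Σx^2 = 97, Σx^2·x^2 = 4753.
And Σy = -277, Σx^2·y = -13840.
Δ = 4·4753 − 97² = 9603.
p = ((-277)·4753 − 97·(-13840))/9603 = 89/33; q = (4·(-13840) − 97·(-277))/9603 = -9497/3201.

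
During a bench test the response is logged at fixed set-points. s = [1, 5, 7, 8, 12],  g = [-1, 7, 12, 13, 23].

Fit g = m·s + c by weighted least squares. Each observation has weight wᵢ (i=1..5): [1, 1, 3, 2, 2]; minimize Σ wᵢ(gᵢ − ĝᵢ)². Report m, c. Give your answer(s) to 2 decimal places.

m = 2.19, c = -3.62

The normal equations are: 589·m + 67·c = 1046;  67·m + 9·c = 114.
Determinant 589·9 − 67² = 812.
m = (1046·9 − 67·114)/812 = 444/203; c = (589·114 − 67·1046)/812 = -734/203.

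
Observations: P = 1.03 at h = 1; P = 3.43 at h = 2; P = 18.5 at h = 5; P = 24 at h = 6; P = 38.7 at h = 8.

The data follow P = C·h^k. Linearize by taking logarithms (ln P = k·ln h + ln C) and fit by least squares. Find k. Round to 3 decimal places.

k = 1.760

Taking logs, ln P = k·ln h + ln C, so regress ln P on ln h.
AᵀA = [[10.6052, 6.1738]; [6.1738, 5]], rhs = [18.8467, 11.0138]ᵀ  (here Σln h = 6.1738, Σ(ln h)² = 10.6052, Σln P = 11.0138, Σln h·ln P = 18.8467).
Solving (det = 14.9105): k = 1.75963, ln C = 0.03004.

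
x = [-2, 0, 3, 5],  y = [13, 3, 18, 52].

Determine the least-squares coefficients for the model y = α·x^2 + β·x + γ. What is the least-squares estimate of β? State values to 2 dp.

Entries of MᵀM: Σx^2·x^2 = 722, Σx^2·x = 144, Σx^2 = 38, Σx·x = 38, Σx = 6, Σ1 = 4.
And Σx^2·y = 1514, Σx·y = 288, Σy = 86.
Row-reducing yields α = 11/5, β = -162/145, γ = 66/29.

β = -1.12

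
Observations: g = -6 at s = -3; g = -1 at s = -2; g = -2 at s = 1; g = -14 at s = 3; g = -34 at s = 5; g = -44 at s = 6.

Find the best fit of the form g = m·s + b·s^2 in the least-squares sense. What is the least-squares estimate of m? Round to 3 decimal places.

m = -1.337

The normal system XᵀX·[m, b]ᵀ = Xᵀg is [[84, 334]; [334, 2100]]·[m, b]ᵀ = [-458, -2620]ᵀ.
Eliminating b: 2100·(row 1) − 334·(row 2) gives 64844·m = 2100·(-458) − 334·(-2620) = -86720, so m = -21680/16211.
Then b = ((-2620) − 334·(-21680/16211))/2100 = -16777/16211.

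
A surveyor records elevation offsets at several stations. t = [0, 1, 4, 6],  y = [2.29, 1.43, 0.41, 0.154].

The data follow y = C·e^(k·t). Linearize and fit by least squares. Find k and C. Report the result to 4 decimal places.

k = -0.4439, C = 2.2858

With ln yᵢ as the transformed response and tᵢ as the regressor:
Sums: Σt = 11.0000, Σ(t)² = 53.0000, Σln y = -1.5762, Σt·ln y = -14.4335.
Normal system: [[53.0000, 11.0000]; [11.0000, 4]]·[k, ln C]ᵀ = [-14.4335, -1.5762]ᵀ.
Solving (det = 91.0000): k = -0.44391, ln C = 0.82672, so C = exp(0.82672) = 2.28581.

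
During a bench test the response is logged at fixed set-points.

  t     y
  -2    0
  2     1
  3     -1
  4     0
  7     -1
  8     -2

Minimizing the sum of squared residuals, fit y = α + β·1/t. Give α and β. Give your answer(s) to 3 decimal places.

α = -0.548, β = 0.339

Compute the Gram sums: Σ1 = 6, Σ1/t = 143/168, Σ1/t·1/t = 20029/28224.
Moment sums: Σy = -3, Σ1/t·y = -19/84.
So XᵀX·[α, β]ᵀ = Xᵀy: [[6, 143/168]; [143/168, 20029/28224]]·[α, β]ᵀ = [-3, -19/84]ᵀ.
det = 6·(20029/28224) − (143/168)² = 99725/28224.
α = ((-3)·(20029/28224) − (143/168)·(-19/84))/(99725/28224) = -54653/99725; β = (6·(-19/84) − (143/168)·(-3))/(99725/28224) = 33768/99725.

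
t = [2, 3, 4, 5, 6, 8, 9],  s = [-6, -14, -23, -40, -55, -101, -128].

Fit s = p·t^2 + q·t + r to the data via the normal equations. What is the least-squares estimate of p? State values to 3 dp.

Entries of MᵀM: Σt^2·t^2 = 12931, Σt^2·t = 1681, Σt^2 = 235, Σt·t = 235, Σt = 37, Σ1 = 7.
And Σt^2·s = -20330, Σt·s = -2636, Σs = -367.
MᵀM·[p, q, r]ᵀ = Mᵀs becomes [[12931, 1681, 235]; [1681, 235, 37]; [235, 37, 7]]·[p, q, r]ᵀ = [-20330, -2636, -367]ᵀ.
Row-reducing yields p = -6001/3612, q = 1007/1204, r = -277/258.

p = -1.661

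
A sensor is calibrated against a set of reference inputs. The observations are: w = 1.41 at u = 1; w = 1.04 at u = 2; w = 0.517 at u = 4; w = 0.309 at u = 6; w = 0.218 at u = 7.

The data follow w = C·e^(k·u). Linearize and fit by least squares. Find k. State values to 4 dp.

k = -0.3088

Let Y = ln w. Fitting Y = k·u + ln C by least squares:
Σu = 20.0000, Σ(u)² = 106.0000, Σln w = -2.9746, Σu·ln w = -19.9261.
Normal system: [[106.0000, 20.0000]; [20.0000, 5]]·[k, ln C]ᵀ = [-19.9261, -2.9746]ᵀ.
Solving (det = 130.0000): k = -0.30876, ln C = 0.64013.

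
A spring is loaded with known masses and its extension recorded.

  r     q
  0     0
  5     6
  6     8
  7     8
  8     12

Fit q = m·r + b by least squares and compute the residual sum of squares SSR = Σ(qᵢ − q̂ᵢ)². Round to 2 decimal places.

From the data, Σr·r = 174, Σr = 26, Σ1 = 5.
For Xᵀq: Σr·q = 230, Σq = 34.
XᵀX·[m, b]ᵀ = Xᵀq becomes [[174, 26]; [26, 5]]·[m, b]ᵀ = [230, 34]ᵀ.
det = 174·5 − 26² = 194.
m = (230·5 − 26·34)/194 = 133/97; b = (174·34 − 26·230)/194 = -32/97.
Residuals: 32/97, -51/97, 10/97, -123/97, 132/97; SSR = 374/97.

SSR = 3.86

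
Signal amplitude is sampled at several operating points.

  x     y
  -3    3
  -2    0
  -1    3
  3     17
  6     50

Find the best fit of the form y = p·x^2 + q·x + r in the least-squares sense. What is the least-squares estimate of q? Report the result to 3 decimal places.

q = 2.479

The normal equations are: 1475·p + 207·q + 59·r = 1983;  207·p + 59·q + 3·r = 339;  59·p + 3·q + 5·r = 73.
(Σx^2·x^2 = 1475, Σx^2·x = 207, Σx^2 = 59, Σx·x = 59, Σx = 3, Σ1 = 5, Σx^2·y = 1983, Σx·y = 339, Σy = 73.)
Inverting the 3×3 Gram matrix, [p, q, r]ᵀ = [59/66, 709/286, 100/39]ᵀ.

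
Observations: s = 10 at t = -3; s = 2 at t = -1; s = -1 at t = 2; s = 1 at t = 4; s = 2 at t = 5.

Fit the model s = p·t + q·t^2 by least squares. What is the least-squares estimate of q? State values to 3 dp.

Normal-equation sums: Σt·t = 55, Σt·t^2 = 169, Σt^2·t^2 = 979.
For Xᵀs: Σt·s = -20, Σt^2·s = 154.
Normal equations: [[55, 169]; [169, 979]]·[p, q]ᵀ = [-20, 154]ᵀ.
Determinant 55·979 − 169² = 25284.
p = ((-20)·979 − 169·154)/25284 = -7601/4214; q = (55·154 − 169·(-20))/25284 = 1975/4214.

q = 0.469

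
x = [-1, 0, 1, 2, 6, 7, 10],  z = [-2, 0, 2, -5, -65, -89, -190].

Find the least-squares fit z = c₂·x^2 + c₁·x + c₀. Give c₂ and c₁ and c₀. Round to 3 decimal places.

Sums needed: Σx^2·x^2 = 13715, Σx^2·x = 1567, Σx^2 = 191, Σx·x = 191, Σx = 25, Σ1 = 7.
For Aᵀz: Σx^2·z = -25721, Σx·z = -2919, Σz = -349.
So AᵀA·[c₂, c₁, c₀]ᵀ = Aᵀz: [[13715, 1567, 191]; [1567, 191, 25]; [191, 25, 7]]·[c₂, c₁, c₀]ᵀ = [-25721, -2919, -349]ᵀ.
Row-reducing yields c₂ = -293318/143409, c₁ = 193510/143409, c₀ = 54107/47803.

c₂ = -2.045, c₁ = 1.349, c₀ = 1.132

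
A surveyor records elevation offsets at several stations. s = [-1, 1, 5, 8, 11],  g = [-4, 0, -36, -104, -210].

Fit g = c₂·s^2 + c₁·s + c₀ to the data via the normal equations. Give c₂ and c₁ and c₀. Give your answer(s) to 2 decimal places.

c₂ = -1.98, c₁ = 2.71, c₀ = 0.11

The normal equations are: 19364·c₂ + 1968·c₁ + 212·c₀ = -32970;  1968·c₂ + 212·c₁ + 24·c₀ = -3318;  212·c₂ + 24·c₁ + 5·c₀ = -354.
(Σs^2·s^2 = 19364, Σs^2·s = 1968, Σs^2 = 212, Σs·s = 212, Σs = 24, Σ1 = 5, Σs^2·g = -32970, Σs·g = -3318, Σg = -354.)
Row-reducing yields c₂ = -1263/638, c₁ = 1731/638, c₀ = 36/319.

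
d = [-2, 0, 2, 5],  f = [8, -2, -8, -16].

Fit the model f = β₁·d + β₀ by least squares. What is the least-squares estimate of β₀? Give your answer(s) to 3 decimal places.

β₀ = -0.318

Entries of AᵀA: Σd·d = 33, Σd = 5, Σ1 = 4.
Right-hand side: Σd·f = -112, Σf = -18.
AᵀA·[β₁, β₀]ᵀ = Aᵀf becomes [[33, 5]; [5, 4]]·[β₁, β₀]ᵀ = [-112, -18]ᵀ.
Δ = 33·4 − 5² = 107.
β₁ = ((-112)·4 − 5·(-18))/107 = -358/107; β₀ = (33·(-18) − 5·(-112))/107 = -34/107.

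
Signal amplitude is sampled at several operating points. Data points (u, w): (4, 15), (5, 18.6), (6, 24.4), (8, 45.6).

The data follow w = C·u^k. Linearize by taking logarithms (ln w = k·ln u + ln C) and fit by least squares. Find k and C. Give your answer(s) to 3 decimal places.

Let Y = ln w. Fitting Y = k·ln u + ln C by least squares:
Sums: Σln u = 6.8669, Σ(ln u)² = 12.0466, Σln w = 12.6457, Σln u·ln w = 22.1260.
Normal system: [[12.0466, 6.8669]; [6.8669, 4]]·[k, ln C]ᵀ = [22.1260, 12.6457]ᵀ.
Slope k = (n·Σln u·ln w − Σln u·Σln w)/(n·Σ(ln u)² − (Σln u)²) = (4·22.1260 − 6.8669·12.6457)/1.0316 = 1.61582; ln C = (Σln w − k·Σln u)/n = 0.38749, so C = exp(0.38749) = 1.47327.

k = 1.616, C = 1.473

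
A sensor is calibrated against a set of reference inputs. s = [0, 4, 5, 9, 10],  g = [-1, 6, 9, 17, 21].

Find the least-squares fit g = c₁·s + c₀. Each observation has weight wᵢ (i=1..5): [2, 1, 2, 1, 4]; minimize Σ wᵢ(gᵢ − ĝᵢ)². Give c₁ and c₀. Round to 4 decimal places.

c₁ = 2.2125, c₀ = -1.6389

AᵀWA·[c₁, c₀]ᵀ = AᵀWg reads: 547·c₁ + 63·c₀ = 1107;  63·c₁ + 10·c₀ = 123.
(Σwᵢ·s·s = 547, Σwᵢ·s = 63, Σwᵢ·1 = 10, Σwᵢ·s·g = 1107, Σwᵢ·g = 123.)
Eliminating c₀: 10·(row 1) − 63·(row 2) gives 1501·c₁ = 10·1107 − 63·123 = 3321, so c₁ = 3321/1501.
Then c₀ = (123 − 63·(3321/1501))/10 = -2460/1501.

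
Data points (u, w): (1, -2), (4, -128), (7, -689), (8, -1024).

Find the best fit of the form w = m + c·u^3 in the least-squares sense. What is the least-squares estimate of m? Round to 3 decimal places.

m = -0.297

Sums needed: Σ1 = 4, Σu^3 = 920, Σu^3·u^3 = 383890.
And Σw = -1843, Σu^3·w = -768809.
So XᵀX·[m, c]ᵀ = Xᵀw: [[4, 920]; [920, 383890]]·[m, c]ᵀ = [-1843, -768809]ᵀ.
det = 4·383890 − 920² = 689160.
m = ((-1843)·383890 − 920·(-768809))/689160 = -6833/22972; c = (4·(-768809) − 920·(-1843))/689160 = -114973/57430.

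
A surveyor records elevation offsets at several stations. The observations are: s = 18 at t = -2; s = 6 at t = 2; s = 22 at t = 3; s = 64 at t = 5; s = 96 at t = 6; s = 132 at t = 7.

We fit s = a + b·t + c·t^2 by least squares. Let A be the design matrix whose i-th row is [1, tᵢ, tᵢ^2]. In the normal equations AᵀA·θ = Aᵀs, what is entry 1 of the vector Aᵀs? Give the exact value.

338

Entry 1 ↔ basis 1, so (Aᵀs)_{1} = Σᵢ sᵢ = (1)·(18) + (1)·(6) + (1)·(22) + (1)·(64) + (1)·(96) + (1)·(132) = 338.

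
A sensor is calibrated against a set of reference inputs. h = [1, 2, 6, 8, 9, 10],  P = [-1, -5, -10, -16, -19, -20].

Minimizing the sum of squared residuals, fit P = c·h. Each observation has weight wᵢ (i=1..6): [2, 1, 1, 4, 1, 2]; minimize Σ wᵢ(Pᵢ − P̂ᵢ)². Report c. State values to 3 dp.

c = -1.995

Setting ∂/∂c … = 0 gives: 579·c = -1155.
(Σwᵢ·h·h = 579, Σwᵢ·h·P = -1155.)
Hence c = -1155 / 579 ≈ -1.99482.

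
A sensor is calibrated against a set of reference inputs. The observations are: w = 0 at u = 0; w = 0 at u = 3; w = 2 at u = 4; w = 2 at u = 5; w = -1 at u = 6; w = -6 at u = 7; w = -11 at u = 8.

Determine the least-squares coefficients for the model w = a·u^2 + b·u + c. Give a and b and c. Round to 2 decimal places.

Compute the Gram sums: Σu^2·u^2 = 8755, Σu^2·u = 1287, Σu^2 = 199, Σu·u = 199, Σu = 33, Σ1 = 7.
Moment sums: Σu^2·w = -952, Σu·w = -118, Σw = -14.
Normal equations: [[8755, 1287, 199]; [1287, 199, 33]; [199, 33, 7]]·[a, b, c]ᵀ = [-952, -118, -14]ᵀ.
Row-reducing yields a = -10358/22449, b = 18775/7483, c = -2281/3207.

a = -0.46, b = 2.51, c = -0.71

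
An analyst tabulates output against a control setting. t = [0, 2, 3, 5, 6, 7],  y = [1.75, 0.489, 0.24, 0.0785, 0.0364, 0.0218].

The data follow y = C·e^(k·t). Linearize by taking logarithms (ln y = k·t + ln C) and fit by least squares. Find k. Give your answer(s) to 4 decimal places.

k = -0.6289

With ln yᵢ as the transformed response and tᵢ as the regressor:
AᵀA = [[123.0000, 23.0000]; [23.0000, 6]], rhs = [-65.0955, -11.2666]ᵀ  (here Σt = 23.0000, Σ(t)² = 123.0000, Σln y = -11.2666, Σt·ln y = -65.0955).
Δ = 123.0000·6 − (23.0000)² = 209.0000; k = (-65.0955·6 − 23.0000·-11.2666)/209.0000 = -0.62891, ln C = (123.0000·-11.2666 − 23.0000·-65.0955)/209.0000 = 0.53304.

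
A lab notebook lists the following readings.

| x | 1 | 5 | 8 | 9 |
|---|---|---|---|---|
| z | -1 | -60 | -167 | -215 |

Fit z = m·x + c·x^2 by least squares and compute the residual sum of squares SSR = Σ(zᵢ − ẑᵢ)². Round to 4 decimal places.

SSR = 0.7733

With design matrix A, AᵀA = [[171, 1367]; [1367, 11283]] and Aᵀz = [-3572, -29604]ᵀ.
Eliminating c: 11283·(row 1) − 1367·(row 2) gives 60704·m = 11283·(-3572) − 1367·(-29604) = 165792, so m = 5181/1897.
Then c = ((-29604) − 1367·(5181/1897))/11283 = -5605/1897.
Residuals: -1473/1897, 400/1897, 473/1897, -479/1897; SSR = 1467/1897.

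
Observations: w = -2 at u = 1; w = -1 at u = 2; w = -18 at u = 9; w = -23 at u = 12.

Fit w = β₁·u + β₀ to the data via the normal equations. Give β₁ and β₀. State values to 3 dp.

From the data, Σu·u = 230, Σu = 24, Σ1 = 4.
Right-hand side: Σu·w = -442, Σw = -44.
Normal equations: [[230, 24]; [24, 4]]·[β₁, β₀]ᵀ = [-442, -44]ᵀ.
det = 230·4 − 24² = 344.
β₁ = ((-442)·4 − 24·(-44))/344 = -89/43; β₀ = (230·(-44) − 24·(-442))/344 = 61/43.

β₁ = -2.070, β₀ = 1.419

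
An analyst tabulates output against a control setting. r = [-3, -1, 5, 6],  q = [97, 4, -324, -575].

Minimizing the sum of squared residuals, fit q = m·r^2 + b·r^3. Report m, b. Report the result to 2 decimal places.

m = 1.88, b = -2.97

Normal-equation sums: Σr^2·r^2 = 2003, Σr^2·r^3 = 10657, Σr^3·r^3 = 63011.
Right-hand side: Σr^2·q = -27923, Σr^3·q = -167323.
XᵀX·[m, b]ᵀ = Xᵀq becomes [[2003, 10657]; [10657, 63011]]·[m, b]ᵀ = [-27923, -167323]ᵀ.
Eliminating b: 63011·(row 1) − 10657·(row 2) gives 12639384·m = 63011·(-27923) − 10657·(-167323) = 23705058, so m = 3950843/2106564.
Then b = ((-167323) − 10657·(3950843/2106564))/63011 = -6262093/2106564.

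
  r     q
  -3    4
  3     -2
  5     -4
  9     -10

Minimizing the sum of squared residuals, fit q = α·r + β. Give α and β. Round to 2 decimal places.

Setting ∂/∂α … = 0 gives: 124·α + 14·β = -128;  14·α + 4·β = -12.
(Σr·r = 124, Σr = 14, Σ1 = 4, Σr·q = -128, Σq = -12.)
Eliminating β: 4·(row 1) − 14·(row 2) gives 300·α = 4·(-128) − 14·(-12) = -344, so α = -86/75.
Then β = ((-12) − 14·(-86/75))/4 = 76/75.

α = -1.15, β = 1.01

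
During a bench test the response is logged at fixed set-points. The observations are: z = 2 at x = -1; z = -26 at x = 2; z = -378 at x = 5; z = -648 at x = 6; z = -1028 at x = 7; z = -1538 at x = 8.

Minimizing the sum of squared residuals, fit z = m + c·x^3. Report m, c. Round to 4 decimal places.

m = -1.4984, c = -2.9983

Entries of MᵀM: Σ1 = 6, Σx^3 = 1203, Σx^3·x^3 = 442139.
For Mᵀz: Σz = -3616, Σx^3·z = -1327488.
So MᵀM·[m, c]ᵀ = Mᵀz: [[6, 1203]; [1203, 442139]]·[m, c]ᵀ = [-3616, -1327488]ᵀ.
det = 6·442139 − 1203² = 1205625.
m = ((-3616)·442139 − 1203·(-1327488))/1205625 = -361312/241125; c = (6·(-1327488) − 1203·(-3616))/1205625 = -240992/80375.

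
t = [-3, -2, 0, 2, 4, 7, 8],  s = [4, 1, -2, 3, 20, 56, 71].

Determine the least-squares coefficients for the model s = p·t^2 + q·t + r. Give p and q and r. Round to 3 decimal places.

Sums needed: Σt^2·t^2 = 6866, Σt^2·t = 892, Σt^2 = 146, Σt·t = 146, Σt = 16, Σ1 = 7.
Moment sums: Σt^2·s = 7660, Σt·s = 1032, Σs = 153.
Inverting the 3×3 Gram matrix, [p, q, r]ᵀ = [189193/186249, 196030/186249, -107741/62083]ᵀ.

p = 1.016, q = 1.053, r = -1.735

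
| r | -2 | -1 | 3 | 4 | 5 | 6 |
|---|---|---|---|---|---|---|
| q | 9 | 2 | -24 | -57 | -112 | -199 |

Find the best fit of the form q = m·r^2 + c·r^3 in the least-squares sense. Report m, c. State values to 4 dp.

m = 0.3640, c = -0.9792

Compute the Gram sums: Σr^2·r^2 = 2275, Σr^2·r^3 = 12135, Σr^3·r^3 = 67171.
Moment sums: Σr^2·q = -11054, Σr^3·q = -61354.
det = 2275·67171 − 12135² = 5555800.
m = ((-11054)·67171 − 12135·(-61354))/5555800 = 505639/1388950; c = (2275·(-61354) − 12135·(-11054))/5555800 = -272003/277790.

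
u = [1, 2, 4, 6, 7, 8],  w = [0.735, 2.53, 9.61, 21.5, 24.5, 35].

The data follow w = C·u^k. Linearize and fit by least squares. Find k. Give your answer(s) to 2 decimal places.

With ln wᵢ as the transformed response and ln uᵢ as the regressor:
Over the data: Σln u = 7.8966, Σ(ln u)² = 13.7233, Σln w = 12.7052, Σln u·ln w = 22.8950.
Normal system: [[13.7233, 7.8966]; [7.8966, 6]]·[k, ln C]ᵀ = [22.8950, 12.7052]ᵀ.
Slope k = (n·Σln u·ln w − Σln u·Σln w)/(n·Σ(ln u)² − (Σln u)²) = (6·22.8950 − 7.8966·12.7052)/19.9843 = 1.85358; ln C = (Σln w − k·Σln u)/n = -0.32195.

k = 1.85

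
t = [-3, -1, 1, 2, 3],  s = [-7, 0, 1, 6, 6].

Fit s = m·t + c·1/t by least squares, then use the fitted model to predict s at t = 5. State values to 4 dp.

ŝ = 12.3042

Compute the Gram sums: Σt·t = 24, Σt·1/t = 5, Σ1/t·1/t = 89/36.
Right-hand side: Σt·s = 52, Σ1/t·s = 25/3.
MᵀM·[m, c]ᵀ = Mᵀs becomes [[24, 5]; [5, 89/36]]·[m, c]ᵀ = [52, 25/3]ᵀ.
Eliminating c: (89/36)·(row 1) − 5·(row 2) gives (103/3)·m = (89/36)·52 − 5·(25/3) = 782/9, so m = 782/309.
Then c = ((25/3) − 5·(782/309))/(89/36) = -180/103.
At t = 5: ŝ = (782/309)·(5) + (-180/103)·(1/5) = 3802/309.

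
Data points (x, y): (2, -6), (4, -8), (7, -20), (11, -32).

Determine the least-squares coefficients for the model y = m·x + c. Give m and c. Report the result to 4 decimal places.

m = -3.0435, c = 1.7609

Forming MᵀM = [[190, 24]; [24, 4]] and Mᵀy = [-536, -66]ᵀ gives MᵀM·[m, c]ᵀ = Mᵀy.
Δ = 190·4 − 24² = 184.
m = ((-536)·4 − 24·(-66))/184 = -70/23; c = (190·(-66) − 24·(-536))/184 = 81/46.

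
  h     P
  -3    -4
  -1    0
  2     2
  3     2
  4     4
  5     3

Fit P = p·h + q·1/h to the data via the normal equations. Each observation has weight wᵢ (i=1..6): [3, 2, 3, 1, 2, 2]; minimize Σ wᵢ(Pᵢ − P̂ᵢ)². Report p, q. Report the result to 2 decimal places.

p = 0.90, q = -0.26

Setting ∂/∂p … = 0 gives: 132·p + 13·q = 116;  13·p + (6119/1800)·q = 163/15.
Eliminating q: (6119/1800)·(row 1) − 13·(row 2) gives (41959/150)·p = (6119/1800)·116 − 13·(163/15) = 113881/450, so p = 113881/125877.
Then q = ((163/15) − 13·(113881/125877))/(6119/1800) = -11040/41959.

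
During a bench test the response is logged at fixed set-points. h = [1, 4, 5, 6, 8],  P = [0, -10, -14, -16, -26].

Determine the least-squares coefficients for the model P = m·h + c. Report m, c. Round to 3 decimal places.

m = -3.627, c = 4.209

The normal equations are: 142·m + 24·c = -414;  24·m + 5·c = -66.
(Σh·h = 142, Σh = 24, Σ1 = 5, Σh·P = -414, ΣP = -66.)
Δ = 142·5 − 24² = 134.
m = ((-414)·5 − 24·(-66))/134 = -243/67; c = (142·(-66) − 24·(-414))/134 = 282/67.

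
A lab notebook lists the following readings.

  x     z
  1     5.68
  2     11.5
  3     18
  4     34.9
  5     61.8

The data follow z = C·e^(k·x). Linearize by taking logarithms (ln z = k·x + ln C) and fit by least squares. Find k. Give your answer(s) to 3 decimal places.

k = 0.588

Let Y = ln z. Fitting Y = k·x + ln C by least squares:
Σx = 15.0000, Σ(x)² = 55.0000, Σln z = 14.7461, Σx·ln z = 50.1222.
Equations: 55.0000·k + 15.0000·ln C = 50.1222;  15.0000·k + 5·ln C = 14.7461.
Slope k = (n·Σx·ln z − Σx·Σln z)/(n·Σ(x)² − (Σx)²) = (5·50.1222 − 15.0000·14.7461)/50.0000 = 0.58840; ln C = (Σln z − k·Σx)/n = 1.18400.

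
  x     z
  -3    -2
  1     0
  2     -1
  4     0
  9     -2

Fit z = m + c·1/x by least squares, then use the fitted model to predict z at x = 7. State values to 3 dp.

ẑ = -1.247

Entries of MᵀM: Σ1 = 5, Σ1/x = 55/36, Σ1/x·1/x = 1861/1296.
And Σz = -5, Σ1/x·z = -1/18.
So MᵀM·[m, c]ᵀ = Mᵀz: [[5, 55/36]; [55/36, 1861/1296]]·[m, c]ᵀ = [-5, -1/18]ᵀ.
Determinant 5·(1861/1296) − (55/36)² = 785/162.
m = ((-5)·(1861/1296) − (55/36)·(-1/18))/(785/162) = -1839/1256; c = (5·(-1/18) − (55/36)·(-5))/(785/162) = 477/314.
At x = 7: ẑ = (-1839/1256)·(1) + (477/314)·(1/7) = -10965/8792.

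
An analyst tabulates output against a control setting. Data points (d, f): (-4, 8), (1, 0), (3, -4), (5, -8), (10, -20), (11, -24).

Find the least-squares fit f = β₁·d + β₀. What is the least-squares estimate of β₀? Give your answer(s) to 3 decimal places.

XᵀX·[β₁, β₀]ᵀ = Xᵀf reads: 272·β₁ + 26·β₀ = -548;  26·β₁ + 6·β₀ = -48.
det = 272·6 − 26² = 956.
β₁ = ((-548)·6 − 26·(-48))/956 = -510/239; β₀ = (272·(-48) − 26·(-548))/956 = 298/239.

β₀ = 1.247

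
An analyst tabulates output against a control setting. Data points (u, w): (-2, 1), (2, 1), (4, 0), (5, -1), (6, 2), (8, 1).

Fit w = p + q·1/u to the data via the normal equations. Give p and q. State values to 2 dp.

From the data, Σ1 = 6, Σ1/u = 89/120, Σ1/u·1/u = 9301/14400.
For Mᵀw: Σw = 4, Σ1/u·w = 31/120.
So MᵀM·[p, q]ᵀ = Mᵀw: [[6, 89/120]; [89/120, 9301/14400]]·[p, q]ᵀ = [4, 31/120]ᵀ.
Eliminating q: (9301/14400)·(row 1) − (89/120)·(row 2) gives (9577/2880)·p = (9301/14400)·4 − (89/120)·(31/120) = 6889/2880, so p = 6889/9577.
Then q = ((31/120) − (89/120)·(6889/9577))/(9301/14400) = -4080/9577.

p = 0.72, q = -0.43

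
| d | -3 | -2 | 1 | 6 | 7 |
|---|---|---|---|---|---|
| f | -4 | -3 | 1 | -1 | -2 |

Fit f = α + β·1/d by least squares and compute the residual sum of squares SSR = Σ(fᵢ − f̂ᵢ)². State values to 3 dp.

SSR = 1.631

Entries of MᵀM: Σ1 = 5, Σ1/d = 10/21, Σ1/d·1/d = 1243/882.
For Mᵀf: Σf = -9, Σ1/d·f = 71/21.
MᵀM·[α, β]ᵀ = Mᵀf becomes [[5, 10/21]; [10/21, 1243/882]]·[α, β]ᵀ = [-9, 71/21]ᵀ.
det = 5·(1243/882) − (10/21)² = 2005/294.
α = ((-9)·(1243/882) − (10/21)·(71/21))/(2005/294) = -12607/6015; β = (5·(71/21) − (10/21)·(-9))/(2005/294) = 1246/401.
Residuals: -1741/2005, 3907/6015, -68/6015, 1159/2005, -2093/6015; SSR = 9812/6015.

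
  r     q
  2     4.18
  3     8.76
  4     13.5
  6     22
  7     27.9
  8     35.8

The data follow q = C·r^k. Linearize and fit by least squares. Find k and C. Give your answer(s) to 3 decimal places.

k = 1.489, C = 1.596

Linearized form: ln q = k·ln r + ln C. From the 6 transformed points,
XᵀX = [[14.9303, 8.9952]; [8.9952, 6]], rhs = [26.4395, 16.2008]ᵀ  (here Σln r = 8.9952, Σ(ln r)² = 14.9303, Σln q = 16.2008, Σln r·ln q = 26.4395).
Slope k = (n·Σln r·ln q − Σln r·Σln q)/(n·Σ(ln r)² − (Σln r)²) = (6·26.4395 − 8.9952·16.2008)/8.6686 = 1.48903; ln C = (Σln q − k·Σln r)/n = 0.46779, so C = exp(0.46779) = 1.59646.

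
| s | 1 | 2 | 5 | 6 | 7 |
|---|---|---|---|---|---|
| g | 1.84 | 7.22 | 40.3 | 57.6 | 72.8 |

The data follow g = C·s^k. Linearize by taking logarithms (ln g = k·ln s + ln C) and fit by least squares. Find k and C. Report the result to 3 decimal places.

Taking logs, ln g = k·ln s + ln C, so regress ln g on ln s.
Over the data: Σln s = 6.0403, Σ(ln s)² = 10.0677, Σln g = 14.6242, Σln s·ln g = 22.9257.
Normal system: [[10.0677, 6.0403]; [6.0403, 5]]·[k, ln C]ᵀ = [22.9257, 14.6242]ᵀ.
Solving (det = 13.8539): k = 1.89801, ln C = 0.63195, so C = exp(0.63195) = 1.88128.

k = 1.898, C = 1.881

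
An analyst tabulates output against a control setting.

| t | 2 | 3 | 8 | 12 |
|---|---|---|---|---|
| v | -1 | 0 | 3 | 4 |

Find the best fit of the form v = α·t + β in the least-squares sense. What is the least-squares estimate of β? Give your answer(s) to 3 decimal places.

β = -1.637

Setting ∂/∂α … = 0 gives: 221·α + 25·β = 70;  25·α + 4·β = 6.
Eliminating β: 4·(row 1) − 25·(row 2) gives 259·α = 4·70 − 25·6 = 130, so α = 130/259.
Then β = (6 − 25·(130/259))/4 = -424/259.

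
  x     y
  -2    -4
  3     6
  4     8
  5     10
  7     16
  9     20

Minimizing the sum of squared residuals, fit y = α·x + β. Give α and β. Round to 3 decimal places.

α = 2.206, β = -0.224

Entries of AᵀA: Σx·x = 184, Σx = 26, Σ1 = 6.
Right-hand side: Σx·y = 400, Σy = 56.
det = 184·6 − 26² = 428.
α = (400·6 − 26·56)/428 = 236/107; β = (184·56 − 26·400)/428 = -24/107.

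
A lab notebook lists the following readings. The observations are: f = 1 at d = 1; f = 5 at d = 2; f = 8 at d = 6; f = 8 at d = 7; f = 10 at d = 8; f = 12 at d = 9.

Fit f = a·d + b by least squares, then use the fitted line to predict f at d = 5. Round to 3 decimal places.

f̂ = 6.763

Normal-equation sums: Σd·d = 235, Σd = 33, Σ1 = 6.
For Xᵀf: Σd·f = 303, Σf = 44.
Normal equations: [[235, 33]; [33, 6]]·[a, b]ᵀ = [303, 44]ᵀ.
Eliminating b: 6·(row 1) − 33·(row 2) gives 321·a = 6·303 − 33·44 = 366, so a = 122/107.
Then b = (44 − 33·(122/107))/6 = 341/321.
At d = 5: f̂ = (122/107)·(5) + (341/321)·(1) = 2171/321.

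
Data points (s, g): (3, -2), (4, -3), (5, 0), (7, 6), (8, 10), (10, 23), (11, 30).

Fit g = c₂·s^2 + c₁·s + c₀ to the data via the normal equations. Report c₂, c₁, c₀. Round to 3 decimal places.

Sums needed: Σs^2·s^2 = 32100, Σs^2·s = 3402, Σs^2 = 384, Σs·s = 384, Σs = 48, Σ1 = 7.
Right-hand side: Σs^2·g = 6798, Σs·g = 664, Σg = 64.
XᵀX·[c₂, c₁, c₀]ᵀ = Xᵀg becomes [[32100, 3402, 384]; [3402, 384, 48]; [384, 48, 7]]·[c₂, c₁, c₀]ᵀ = [6798, 664, 64]ᵀ.
Solving the 3×3 system (Gaussian elimination) gives c₂ = 1404/2761, c₁ = -25039/8283, c₀ = 496/251.

c₂ = 0.509, c₁ = -3.023, c₀ = 1.976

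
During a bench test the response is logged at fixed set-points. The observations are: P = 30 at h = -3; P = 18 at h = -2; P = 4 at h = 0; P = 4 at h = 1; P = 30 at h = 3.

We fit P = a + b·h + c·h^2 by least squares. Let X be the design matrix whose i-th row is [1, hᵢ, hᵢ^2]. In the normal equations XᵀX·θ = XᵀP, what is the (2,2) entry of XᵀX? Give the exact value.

23

Row 2 ↔ basis h, column 2 ↔ basis h, so (XᵀX)_{2,2} = Σᵢ (h)·(h) = (-3)·(-3) + (-2)·(-2) + (0)·(0) + (1)·(1) + (3)·(3) = 23.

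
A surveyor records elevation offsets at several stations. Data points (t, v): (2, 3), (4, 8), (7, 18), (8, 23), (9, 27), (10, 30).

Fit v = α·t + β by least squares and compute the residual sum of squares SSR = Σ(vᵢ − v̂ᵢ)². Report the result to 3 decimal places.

SSR = 4.296

Forming AᵀA = [[314, 40]; [40, 6]] and Aᵀv = [891, 109]ᵀ gives AᵀA·[α, β]ᵀ = Aᵀv.
Determinant 314·6 − 40² = 284.
α = (891·6 − 40·109)/284 = 493/142; β = (314·109 − 40·891)/284 = -707/142.
Residuals: 147/142, -129/142, -94/71, 29/142, 52/71, 37/142; SSR = 305/71.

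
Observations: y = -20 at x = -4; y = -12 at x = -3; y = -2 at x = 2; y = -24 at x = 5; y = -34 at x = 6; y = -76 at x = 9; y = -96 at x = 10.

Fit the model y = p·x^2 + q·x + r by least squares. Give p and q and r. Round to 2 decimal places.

p = -1.02, q = 0.68, r = -0.75

With design matrix A, AᵀA = [[18835, 1987, 271]; [1987, 271, 25]; [271, 25, 7]] and Aᵀy = [-18016, -1856, -264]ᵀ.
Inverting the 3×3 Gram matrix, [p, q, r]ᵀ = [-94484/92841, 21124/30947, -69880/92841]ᵀ.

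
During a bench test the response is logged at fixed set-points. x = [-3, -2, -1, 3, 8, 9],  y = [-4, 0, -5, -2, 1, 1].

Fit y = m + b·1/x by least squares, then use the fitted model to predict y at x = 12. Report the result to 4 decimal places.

From the data, Σ1 = 6, Σ1/x = -91/72, Σ1/x·1/x = 7777/5184.
Right-hand side: Σy = -9, Σ1/x·y = 425/72.
So MᵀM·[m, b]ᵀ = Mᵀy: [[6, -91/72]; [-91/72, 7777/5184]]·[m, b]ᵀ = [-9, 425/72]ᵀ.
Determinant 6·(7777/5184) − (-91/72)² = 38381/5184.
m = ((-9)·(7777/5184) − (-91/72)·(425/72))/(38381/5184) = -4474/5483; b = (6·(425/72) − (-91/72)·(-9))/(38381/5184) = 124632/38381.
At x = 12: ŷ = (-4474/5483)·(1) + (124632/38381)·(1/12) = -20932/38381.

ŷ = -0.5454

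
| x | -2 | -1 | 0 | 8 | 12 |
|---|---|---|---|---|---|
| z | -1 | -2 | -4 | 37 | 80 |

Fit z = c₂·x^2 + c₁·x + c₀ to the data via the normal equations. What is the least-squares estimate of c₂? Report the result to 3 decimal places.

c₂ = 0.518

Compute the Gram sums: Σx^2·x^2 = 24849, Σx^2·x = 2231, Σx^2 = 213, Σx·x = 213, Σx = 17, Σ1 = 5.
And Σx^2·z = 13882, Σx·z = 1260, Σz = 110.
Solving the 3×3 system (Gaussian elimination) gives c₂ = 115243/222331, c₁ = 150368/222331, c₀ = -529321/222331.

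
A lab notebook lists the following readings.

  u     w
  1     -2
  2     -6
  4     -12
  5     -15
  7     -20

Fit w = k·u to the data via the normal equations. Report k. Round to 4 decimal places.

Forming XᵀX = [[95]] and Xᵀw = [-277]ᵀ gives XᵀX·[k]ᵀ = Xᵀw.
Hence k = -277 / 95 ≈ -2.91579.

k = -2.9158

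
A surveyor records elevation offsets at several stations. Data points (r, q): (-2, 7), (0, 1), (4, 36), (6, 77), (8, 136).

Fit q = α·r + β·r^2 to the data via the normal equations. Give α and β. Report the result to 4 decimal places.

Normal-equation sums: Σr·r = 120, Σr·r^2 = 784, Σr^2·r^2 = 5664.
Moment sums: Σr·q = 1680, Σr^2·q = 12080.
AᵀA·[α, β]ᵀ = Aᵀq becomes [[120, 784]; [784, 5664]]·[α, β]ᵀ = [1680, 12080]ᵀ.
Eliminating β: 5664·(row 1) − 784·(row 2) gives 65024·α = 5664·1680 − 784·12080 = 44800, so α = 175/254.
Then β = (12080 − 784·(175/254))/5664 = 1035/508.

α = 0.6890, β = 2.0374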